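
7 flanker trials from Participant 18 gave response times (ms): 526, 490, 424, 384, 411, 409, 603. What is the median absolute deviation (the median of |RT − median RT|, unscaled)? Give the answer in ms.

40 ms

Sorted: 384, 409, 411, 424, 490, 526, 603 → median = 424
|x − 424|: 102, 66, 0, 40, 13, 15, 179
Sorted deviations: 0, 13, 15, 40, 66, 102, 179 → MAD = 40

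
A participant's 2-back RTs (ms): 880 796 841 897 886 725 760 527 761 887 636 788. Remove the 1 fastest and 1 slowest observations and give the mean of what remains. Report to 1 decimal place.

Sorted: 527, 636, 725, 760, 761, 788, 796, 841, 880, 886, 887, 897
Drop lowest 1 (527) and highest 1 (897)
Remaining (n=10): Σ = 7960, mean = 7960/10 = 796.000

796.0 ms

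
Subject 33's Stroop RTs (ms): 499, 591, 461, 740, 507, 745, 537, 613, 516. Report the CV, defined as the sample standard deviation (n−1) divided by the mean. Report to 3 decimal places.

n = 9, Σ = 5209, M = 578.7778
Σ(x−M)² = 86017.556; s = √(86017.556/8) = 103.6928
CV = 103.6928 / 578.7778 = 0.17916

0.179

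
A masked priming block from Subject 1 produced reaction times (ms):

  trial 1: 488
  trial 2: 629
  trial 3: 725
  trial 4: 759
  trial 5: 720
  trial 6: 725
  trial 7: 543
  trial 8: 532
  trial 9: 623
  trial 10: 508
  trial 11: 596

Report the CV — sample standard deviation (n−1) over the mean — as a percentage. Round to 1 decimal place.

15.7%

n = 11, Σ = 6848, M = 622.5455
Σ(x−M)² = 95606.727; s = √(95606.727/10) = 97.7787
CV = 97.7787 / 622.5455 = 0.15706 = 15.706%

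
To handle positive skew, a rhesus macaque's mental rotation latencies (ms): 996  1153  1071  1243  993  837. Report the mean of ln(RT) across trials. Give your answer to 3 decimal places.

ln(RT): 6.9037, 7.0501, 6.9763, 7.1253, 6.9007, 6.7298
Σ ln(RT) = 41.6861
Mean = 41.6861/6 = 6.94768

6.948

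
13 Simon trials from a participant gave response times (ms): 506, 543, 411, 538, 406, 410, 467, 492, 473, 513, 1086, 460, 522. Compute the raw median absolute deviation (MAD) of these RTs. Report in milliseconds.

32 ms

Sorted: 406, 410, 411, 460, 467, 473, 492, 506, 513, 522, 538, 543, 1086 → median = 492
|x − 492|: 14, 51, 81, 46, 86, 82, 25, 0, 19, 21, 594, 32, 30
Sorted deviations: 0, 14, 19, 21, 25, 30, 32, 46, 51, 81, 82, 86, 594 → MAD = 32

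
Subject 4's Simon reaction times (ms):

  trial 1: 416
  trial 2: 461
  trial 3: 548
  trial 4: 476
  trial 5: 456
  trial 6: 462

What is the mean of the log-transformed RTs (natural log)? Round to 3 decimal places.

ln(RT): 6.0307, 6.1334, 6.3063, 6.1654, 6.1225, 6.1356
Σ ln(RT) = 36.8938
Mean = 36.8938/6 = 6.14897

6.149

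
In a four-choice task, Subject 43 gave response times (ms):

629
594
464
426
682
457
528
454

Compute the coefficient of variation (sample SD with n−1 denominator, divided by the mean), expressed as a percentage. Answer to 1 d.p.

n = 8, Σ = 4234, M = 529.2500
Σ(x−M)² = 63277.500; s = √(63277.500/7) = 95.0770
CV = 95.0770 / 529.2500 = 0.17964 = 17.964%

18.0%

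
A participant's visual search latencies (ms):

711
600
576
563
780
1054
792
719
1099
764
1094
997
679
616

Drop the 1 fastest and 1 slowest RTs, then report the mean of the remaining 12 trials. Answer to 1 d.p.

Sorted: 563, 576, 600, 616, 679, 711, 719, 764, 780, 792, 997, 1054, 1094, 1099
Drop lowest 1 (563) and highest 1 (1099)
Remaining (n=12): Σ = 9382, mean = 9382/12 = 781.833

781.8 ms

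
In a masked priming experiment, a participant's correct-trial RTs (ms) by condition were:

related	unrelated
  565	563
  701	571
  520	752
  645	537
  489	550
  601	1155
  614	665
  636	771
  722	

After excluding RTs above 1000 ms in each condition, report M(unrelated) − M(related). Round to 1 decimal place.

unrelated: exclude 1155
M(related) = 5493/9 = 610.333
M(unrelated) = 4409/7 = 629.857
Difference = 629.857 − 610.333 = 19.524 ms

19.5 ms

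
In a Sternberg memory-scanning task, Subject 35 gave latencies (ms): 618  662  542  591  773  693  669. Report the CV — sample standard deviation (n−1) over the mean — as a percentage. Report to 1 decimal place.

11.5%

n = 7, Σ = 4548, M = 649.7143
Σ(x−M)² = 33651.429; s = √(33651.429/6) = 74.8904
CV = 74.8904 / 649.7143 = 0.11527 = 11.527%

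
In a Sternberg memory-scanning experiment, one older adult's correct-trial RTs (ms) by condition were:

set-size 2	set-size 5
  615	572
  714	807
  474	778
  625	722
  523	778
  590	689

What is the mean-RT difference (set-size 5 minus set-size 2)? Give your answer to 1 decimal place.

M(set-size 2) = 3541/6 = 590.167
M(set-size 5) = 4346/6 = 724.333
Difference = 724.333 − 590.167 = 134.167 ms

134.2 ms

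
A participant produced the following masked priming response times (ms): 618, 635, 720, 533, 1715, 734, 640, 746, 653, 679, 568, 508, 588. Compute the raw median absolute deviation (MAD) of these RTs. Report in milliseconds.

Sorted: 508, 533, 568, 588, 618, 635, 640, 653, 679, 720, 734, 746, 1715 → median = 640
|x − 640|: 22, 5, 80, 107, 1075, 94, 0, 106, 13, 39, 72, 132, 52
Sorted deviations: 0, 5, 13, 22, 39, 52, 72, 80, 94, 106, 107, 132, 1075 → MAD = 72

72 ms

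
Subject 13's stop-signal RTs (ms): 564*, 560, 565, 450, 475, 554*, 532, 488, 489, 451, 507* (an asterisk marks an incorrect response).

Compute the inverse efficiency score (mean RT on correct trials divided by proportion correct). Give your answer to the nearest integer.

689 ms

Correct trials (n=8): 560, 565, 450, 475, 532, 488, 489, 451
Mean correct RT = 4010/8 = 501.2500 ms
Proportion correct = 8/11
IES = 501.2500 / (8/11) = 689.219 ms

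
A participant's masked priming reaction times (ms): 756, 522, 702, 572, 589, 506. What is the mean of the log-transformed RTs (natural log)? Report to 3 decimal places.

ln(RT): 6.6280, 6.2577, 6.5539, 6.3491, 6.3784, 6.2265
Σ ln(RT) = 38.3937
Mean = 38.3937/6 = 6.39896

6.399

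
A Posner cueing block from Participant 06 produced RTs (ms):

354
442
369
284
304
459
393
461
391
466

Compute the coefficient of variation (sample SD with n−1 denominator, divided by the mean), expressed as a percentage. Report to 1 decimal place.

n = 10, Σ = 3923, M = 392.3000
Σ(x−M)² = 38608.100; s = √(38608.100/9) = 65.4965
CV = 65.4965 / 392.3000 = 0.16696 = 16.696%

16.7%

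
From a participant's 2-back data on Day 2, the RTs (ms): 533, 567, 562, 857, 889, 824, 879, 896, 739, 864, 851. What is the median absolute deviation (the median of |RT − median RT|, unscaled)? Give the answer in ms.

Sorted: 533, 562, 567, 739, 824, 851, 857, 864, 879, 889, 896 → median = 851
|x − 851|: 318, 284, 289, 6, 38, 27, 28, 45, 112, 13, 0
Sorted deviations: 0, 6, 13, 27, 28, 38, 45, 112, 284, 289, 318 → MAD = 38

38 ms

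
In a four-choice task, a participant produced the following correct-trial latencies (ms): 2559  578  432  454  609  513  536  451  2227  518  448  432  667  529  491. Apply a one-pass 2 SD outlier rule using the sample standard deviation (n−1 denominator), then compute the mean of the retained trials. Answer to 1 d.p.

n = 15, ΣRT = 11444, M = 762.933
Σ(x−M)² = 6250034.93; s = √(6250034.93/14) = 668.155
Cutoffs: 762.933 ± 2·668.155 → [-573.4, 2099.2]
Outside: 2227, 2559 → excluded.
Retained (n=13): Σ = 6658, mean = 6658/13 = 512.154

512.2 ms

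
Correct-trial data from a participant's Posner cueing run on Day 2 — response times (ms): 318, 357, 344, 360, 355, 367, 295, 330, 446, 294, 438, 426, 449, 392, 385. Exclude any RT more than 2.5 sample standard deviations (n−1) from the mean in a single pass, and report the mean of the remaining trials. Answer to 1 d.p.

370.4 ms

n = 15, ΣRT = 5556, M = 370.400
Σ(x−M)² = 37367.60; s = √(37367.60/14) = 51.663
Cutoffs: 370.400 ± 2.5·51.663 → [241.2, 499.6]
No RTs fall outside the cutoffs; all 15 retained. Mean = 5556/15 = 370.400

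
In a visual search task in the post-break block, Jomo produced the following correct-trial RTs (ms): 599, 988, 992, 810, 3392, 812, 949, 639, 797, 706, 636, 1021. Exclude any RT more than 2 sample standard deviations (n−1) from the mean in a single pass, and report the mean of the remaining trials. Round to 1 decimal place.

813.5 ms

n = 12, ΣRT = 12341, M = 1028.417
Σ(x−M)² = 6337930.92; s = √(6337930.92/11) = 759.062
Cutoffs: 1028.417 ± 2·759.062 → [-489.7, 2546.5]
Outside: 3392 → excluded.
Retained (n=11): Σ = 8949, mean = 8949/11 = 813.545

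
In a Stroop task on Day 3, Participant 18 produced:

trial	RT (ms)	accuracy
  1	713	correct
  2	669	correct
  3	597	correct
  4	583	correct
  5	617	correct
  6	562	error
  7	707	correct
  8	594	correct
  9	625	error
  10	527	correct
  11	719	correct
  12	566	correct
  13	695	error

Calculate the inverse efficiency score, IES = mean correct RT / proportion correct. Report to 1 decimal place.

Correct trials (n=10): 713, 669, 597, 583, 617, 707, 594, 527, 719, 566
Mean correct RT = 6292/10 = 629.2000 ms
Proportion correct = 10/13
IES = 629.2000 / (10/13) = 817.960 ms

818.0 ms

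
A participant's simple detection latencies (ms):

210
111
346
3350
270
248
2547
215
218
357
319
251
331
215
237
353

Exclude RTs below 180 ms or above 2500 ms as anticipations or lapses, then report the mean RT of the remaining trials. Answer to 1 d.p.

274.6 ms

Excluded: 111, 2547, 3350
Retained (n=13): Σ = 3570
Mean = 3570/13 = 274.6154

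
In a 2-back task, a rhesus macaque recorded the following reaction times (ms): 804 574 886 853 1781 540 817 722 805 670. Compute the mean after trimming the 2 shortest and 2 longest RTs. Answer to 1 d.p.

Sorted: 540, 574, 670, 722, 804, 805, 817, 853, 886, 1781
Drop lowest 2 (540, 574) and highest 2 (886, 1781)
Remaining (n=6): Σ = 4671, mean = 4671/6 = 778.500

778.5 ms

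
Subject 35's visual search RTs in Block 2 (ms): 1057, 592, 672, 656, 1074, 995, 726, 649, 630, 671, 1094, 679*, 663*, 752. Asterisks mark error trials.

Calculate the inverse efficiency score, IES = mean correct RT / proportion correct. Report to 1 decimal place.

Correct trials (n=12): 1057, 592, 672, 656, 1074, 995, 726, 649, 630, 671, 1094, 752
Mean correct RT = 9568/12 = 797.3333 ms
Proportion correct = 12/14
IES = 797.3333 / (12/14) = 930.222 ms

930.2 ms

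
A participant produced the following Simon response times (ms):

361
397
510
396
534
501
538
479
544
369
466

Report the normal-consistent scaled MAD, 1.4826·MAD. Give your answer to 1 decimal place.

87.5 ms

Sorted: 361, 369, 396, 397, 466, 479, 501, 510, 534, 538, 544 → median = 479
|x − 479| sorted: 0, 13, 22, 31, 55, 59, 65, 82, 83, 110, 118 → MAD = 59
Robust SD ≈ 1.4826 × 59 = 87.473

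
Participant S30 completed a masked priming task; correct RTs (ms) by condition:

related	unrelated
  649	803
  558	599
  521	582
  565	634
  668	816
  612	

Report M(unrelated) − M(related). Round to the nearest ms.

M(related) = 3573/6 = 595.500
M(unrelated) = 3434/5 = 686.800
Difference = 686.800 − 595.500 = 91.300 ms

91 ms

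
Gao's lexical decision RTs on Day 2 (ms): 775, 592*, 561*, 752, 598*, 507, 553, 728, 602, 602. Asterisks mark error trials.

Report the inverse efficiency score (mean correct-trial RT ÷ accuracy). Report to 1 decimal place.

Correct trials (n=7): 775, 752, 507, 553, 728, 602, 602
Mean correct RT = 4519/7 = 645.5714 ms
Proportion correct = 7/10
IES = 645.5714 / (7/10) = 922.245 ms

922.2 ms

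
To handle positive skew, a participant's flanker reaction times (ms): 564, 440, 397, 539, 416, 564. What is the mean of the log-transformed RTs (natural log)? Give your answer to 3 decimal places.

ln(RT): 6.3351, 6.0868, 5.9839, 6.2897, 6.0307, 6.3351
Σ ln(RT) = 37.0612
Mean = 37.0612/6 = 6.17687

6.177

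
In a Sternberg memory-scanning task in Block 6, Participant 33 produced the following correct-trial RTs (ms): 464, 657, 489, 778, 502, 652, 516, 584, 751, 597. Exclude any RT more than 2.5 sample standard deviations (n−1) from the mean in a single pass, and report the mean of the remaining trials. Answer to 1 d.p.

599.0 ms

n = 10, ΣRT = 5990, M = 599.000
Σ(x−M)² = 108170.00; s = √(108170.00/9) = 109.631
Cutoffs: 599.000 ± 2.5·109.631 → [324.9, 873.1]
No RTs fall outside the cutoffs; all 10 retained. Mean = 5990/10 = 599.000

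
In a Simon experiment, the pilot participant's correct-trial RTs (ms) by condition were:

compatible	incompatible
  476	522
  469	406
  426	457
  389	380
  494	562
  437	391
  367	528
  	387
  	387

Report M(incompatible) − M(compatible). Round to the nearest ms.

10 ms

M(compatible) = 3058/7 = 436.857
M(incompatible) = 4020/9 = 446.667
Difference = 446.667 − 436.857 = 9.810 ms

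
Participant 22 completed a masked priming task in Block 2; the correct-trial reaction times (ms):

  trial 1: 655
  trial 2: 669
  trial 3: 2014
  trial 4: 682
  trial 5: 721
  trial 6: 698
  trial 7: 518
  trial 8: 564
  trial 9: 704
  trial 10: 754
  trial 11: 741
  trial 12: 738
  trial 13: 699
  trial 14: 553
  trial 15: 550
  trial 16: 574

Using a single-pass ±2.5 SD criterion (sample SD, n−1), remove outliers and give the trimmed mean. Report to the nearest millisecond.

n = 16, ΣRT = 11834, M = 739.625
Σ(x−M)² = 1822891.75; s = √(1822891.75/15) = 348.606
Cutoffs: 739.625 ± 2.5·348.606 → [-131.9, 1611.1]
Outside: 2014 → excluded.
Retained (n=15): Σ = 9820, mean = 9820/15 = 654.667

655 ms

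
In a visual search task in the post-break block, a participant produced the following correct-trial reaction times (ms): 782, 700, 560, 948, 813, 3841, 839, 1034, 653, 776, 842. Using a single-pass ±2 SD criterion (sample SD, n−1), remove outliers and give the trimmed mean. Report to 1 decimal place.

n = 11, ΣRT = 11788, M = 1071.636
Σ(x−M)² = 8606254.55; s = √(8606254.55/10) = 927.699
Cutoffs: 1071.636 ± 2·927.699 → [-783.8, 2927.0]
Outside: 3841 → excluded.
Retained (n=10): Σ = 7947, mean = 7947/10 = 794.700

794.7 ms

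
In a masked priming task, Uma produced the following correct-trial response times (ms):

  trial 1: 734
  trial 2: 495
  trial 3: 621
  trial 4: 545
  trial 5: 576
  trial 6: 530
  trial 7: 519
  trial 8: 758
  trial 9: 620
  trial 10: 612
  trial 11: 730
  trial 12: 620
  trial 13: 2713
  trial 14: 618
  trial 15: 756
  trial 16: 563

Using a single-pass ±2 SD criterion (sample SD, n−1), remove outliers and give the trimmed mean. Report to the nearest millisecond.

n = 16, ΣRT = 12010, M = 750.625
Σ(x−M)² = 4215083.75; s = √(4215083.75/15) = 530.100
Cutoffs: 750.625 ± 2·530.100 → [-309.6, 1810.8]
Outside: 2713 → excluded.
Retained (n=15): Σ = 9297, mean = 9297/15 = 619.800

620 ms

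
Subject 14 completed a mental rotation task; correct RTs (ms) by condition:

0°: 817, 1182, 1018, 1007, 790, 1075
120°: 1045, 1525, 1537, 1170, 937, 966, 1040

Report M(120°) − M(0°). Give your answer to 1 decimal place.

M(0°) = 5889/6 = 981.500
M(120°) = 8220/7 = 1174.286
Difference = 1174.286 − 981.500 = 192.786 ms

192.8 ms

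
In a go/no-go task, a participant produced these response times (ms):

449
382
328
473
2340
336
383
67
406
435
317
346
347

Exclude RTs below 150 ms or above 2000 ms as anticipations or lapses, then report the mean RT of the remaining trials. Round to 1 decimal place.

382.0 ms

Excluded: 67, 2340
Retained (n=11): Σ = 4202
Mean = 4202/11 = 382.0000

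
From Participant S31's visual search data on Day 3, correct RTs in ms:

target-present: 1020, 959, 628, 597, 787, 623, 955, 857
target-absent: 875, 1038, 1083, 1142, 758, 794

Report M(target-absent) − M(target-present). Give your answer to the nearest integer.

145 ms

M(target-present) = 6426/8 = 803.250
M(target-absent) = 5690/6 = 948.333
Difference = 948.333 − 803.250 = 145.083 ms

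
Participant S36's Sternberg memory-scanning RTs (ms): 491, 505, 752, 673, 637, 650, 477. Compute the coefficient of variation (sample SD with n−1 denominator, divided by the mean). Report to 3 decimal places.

0.178

n = 7, Σ = 4185, M = 597.8571
Σ(x−M)² = 68304.857; s = √(68304.857/6) = 106.6965
CV = 106.6965 / 597.8571 = 0.17846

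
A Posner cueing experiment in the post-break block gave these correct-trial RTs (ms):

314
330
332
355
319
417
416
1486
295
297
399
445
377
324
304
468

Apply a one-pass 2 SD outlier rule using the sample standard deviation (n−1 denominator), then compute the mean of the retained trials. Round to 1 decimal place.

n = 16, ΣRT = 6878, M = 429.875
Σ(x−M)² = 1234971.75; s = √(1234971.75/15) = 286.935
Cutoffs: 429.875 ± 2·286.935 → [-144.0, 1003.7]
Outside: 1486 → excluded.
Retained (n=15): Σ = 5392, mean = 5392/15 = 359.467

359.5 ms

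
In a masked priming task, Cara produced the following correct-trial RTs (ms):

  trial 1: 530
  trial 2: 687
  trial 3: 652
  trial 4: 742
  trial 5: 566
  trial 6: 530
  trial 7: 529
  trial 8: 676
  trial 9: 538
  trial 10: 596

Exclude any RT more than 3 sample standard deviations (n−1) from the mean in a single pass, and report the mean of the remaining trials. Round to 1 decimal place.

n = 10, ΣRT = 6046, M = 604.600
Σ(x−M)² = 55858.40; s = √(55858.40/9) = 78.781
Cutoffs: 604.600 ± 3·78.781 → [368.3, 840.9]
No RTs fall outside the cutoffs; all 10 retained. Mean = 6046/10 = 604.600

604.6 ms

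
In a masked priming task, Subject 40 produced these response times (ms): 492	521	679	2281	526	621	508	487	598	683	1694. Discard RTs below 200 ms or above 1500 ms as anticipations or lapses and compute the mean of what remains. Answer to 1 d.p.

Excluded: 1694, 2281
Retained (n=9): Σ = 5115
Mean = 5115/9 = 568.3333

568.3 ms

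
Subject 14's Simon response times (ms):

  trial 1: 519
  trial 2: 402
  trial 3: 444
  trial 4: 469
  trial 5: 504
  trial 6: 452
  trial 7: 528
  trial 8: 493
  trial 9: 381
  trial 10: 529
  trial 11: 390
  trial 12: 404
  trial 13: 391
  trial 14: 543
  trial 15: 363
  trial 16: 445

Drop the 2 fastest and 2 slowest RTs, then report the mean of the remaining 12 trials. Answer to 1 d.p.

Sorted: 363, 381, 390, 391, 402, 404, 444, 445, 452, 469, 493, 504, 519, 528, 529, 543
Drop lowest 2 (363, 381) and highest 2 (529, 543)
Remaining (n=12): Σ = 5441, mean = 5441/12 = 453.417

453.4 ms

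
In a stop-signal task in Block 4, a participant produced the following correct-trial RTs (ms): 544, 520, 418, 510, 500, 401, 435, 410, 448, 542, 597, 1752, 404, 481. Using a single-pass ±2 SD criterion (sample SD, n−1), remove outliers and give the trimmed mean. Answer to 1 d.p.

n = 14, ΣRT = 7962, M = 568.714
Σ(x−M)² = 1556140.86; s = √(1556140.86/13) = 345.981
Cutoffs: 568.714 ± 2·345.981 → [-123.2, 1260.7]
Outside: 1752 → excluded.
Retained (n=13): Σ = 6210, mean = 6210/13 = 477.692

477.7 ms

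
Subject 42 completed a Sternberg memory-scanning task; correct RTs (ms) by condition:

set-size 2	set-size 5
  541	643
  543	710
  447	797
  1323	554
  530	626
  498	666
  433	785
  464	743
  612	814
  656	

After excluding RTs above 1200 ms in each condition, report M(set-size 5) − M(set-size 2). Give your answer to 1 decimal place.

179.3 ms

set-size 2: exclude 1323
M(set-size 2) = 4724/9 = 524.889
M(set-size 5) = 6338/9 = 704.222
Difference = 704.222 − 524.889 = 179.333 ms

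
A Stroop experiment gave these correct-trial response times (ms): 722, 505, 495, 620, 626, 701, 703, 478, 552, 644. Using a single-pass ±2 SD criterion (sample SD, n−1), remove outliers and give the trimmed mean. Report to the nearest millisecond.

n = 10, ΣRT = 6046, M = 604.600
Σ(x−M)² = 75732.40; s = √(75732.40/9) = 91.732
Cutoffs: 604.600 ± 2·91.732 → [421.1, 788.1]
No RTs fall outside the cutoffs; all 10 retained. Mean = 6046/10 = 604.600

605 ms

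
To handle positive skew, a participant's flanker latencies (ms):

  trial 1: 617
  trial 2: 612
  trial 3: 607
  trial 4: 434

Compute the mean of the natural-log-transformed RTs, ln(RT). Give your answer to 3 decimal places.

6.331

ln(RT): 6.4249, 6.4167, 6.4085, 6.0730
Σ ln(RT) = 25.3232
Mean = 25.3232/4 = 6.33079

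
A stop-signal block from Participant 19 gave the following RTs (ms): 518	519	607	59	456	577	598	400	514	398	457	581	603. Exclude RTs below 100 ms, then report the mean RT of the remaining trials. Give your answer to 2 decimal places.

Excluded: 59
Retained (n=12): Σ = 6228
Mean = 6228/12 = 519.0000

519.00 ms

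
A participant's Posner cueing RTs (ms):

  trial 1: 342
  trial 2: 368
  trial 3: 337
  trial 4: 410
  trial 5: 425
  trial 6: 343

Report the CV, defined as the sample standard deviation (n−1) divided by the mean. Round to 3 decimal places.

n = 6, Σ = 2225, M = 370.8333
Σ(x−M)² = 7226.833; s = √(7226.833/5) = 38.0180
CV = 38.0180 / 370.8333 = 0.10252

0.103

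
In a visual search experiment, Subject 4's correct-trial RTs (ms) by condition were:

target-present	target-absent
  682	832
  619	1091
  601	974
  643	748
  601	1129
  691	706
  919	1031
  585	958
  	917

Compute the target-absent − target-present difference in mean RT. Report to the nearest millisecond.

M(target-present) = 5341/8 = 667.625
M(target-absent) = 8386/9 = 931.778
Difference = 931.778 − 667.625 = 264.153 ms

264 ms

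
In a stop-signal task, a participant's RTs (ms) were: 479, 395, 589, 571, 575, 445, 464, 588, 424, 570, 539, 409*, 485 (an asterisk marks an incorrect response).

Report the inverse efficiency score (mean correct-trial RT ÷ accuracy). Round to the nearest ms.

Correct trials (n=12): 479, 395, 589, 571, 575, 445, 464, 588, 424, 570, 539, 485
Mean correct RT = 6124/12 = 510.3333 ms
Proportion correct = 12/13
IES = 510.3333 / (12/13) = 552.861 ms

553 ms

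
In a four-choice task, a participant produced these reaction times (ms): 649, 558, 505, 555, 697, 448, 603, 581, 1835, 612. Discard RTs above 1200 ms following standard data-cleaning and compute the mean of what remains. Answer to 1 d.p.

578.7 ms

Excluded: 1835
Retained (n=9): Σ = 5208
Mean = 5208/9 = 578.6667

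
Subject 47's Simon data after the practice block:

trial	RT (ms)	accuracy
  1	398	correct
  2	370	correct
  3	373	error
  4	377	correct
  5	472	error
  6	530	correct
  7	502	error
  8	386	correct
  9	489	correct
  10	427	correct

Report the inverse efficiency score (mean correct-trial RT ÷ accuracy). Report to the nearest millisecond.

608 ms

Correct trials (n=7): 398, 370, 377, 530, 386, 489, 427
Mean correct RT = 2977/7 = 425.2857 ms
Proportion correct = 7/10
IES = 425.2857 / (7/10) = 607.551 ms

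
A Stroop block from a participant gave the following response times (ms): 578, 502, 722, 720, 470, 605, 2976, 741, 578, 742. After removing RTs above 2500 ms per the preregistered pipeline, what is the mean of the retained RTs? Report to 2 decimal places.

Excluded: 2976
Retained (n=9): Σ = 5658
Mean = 5658/9 = 628.6667

628.67 ms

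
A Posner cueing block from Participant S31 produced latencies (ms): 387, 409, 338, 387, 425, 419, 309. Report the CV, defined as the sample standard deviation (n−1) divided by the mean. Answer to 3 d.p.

0.113

n = 7, Σ = 2674, M = 382.0000
Σ(x−M)² = 11262.000; s = √(11262.000/6) = 43.3244
CV = 43.3244 / 382.0000 = 0.11341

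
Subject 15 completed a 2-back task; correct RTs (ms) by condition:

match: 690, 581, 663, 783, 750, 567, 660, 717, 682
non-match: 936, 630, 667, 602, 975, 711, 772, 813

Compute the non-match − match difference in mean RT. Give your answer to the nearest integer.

M(match) = 6093/9 = 677.000
M(non-match) = 6106/8 = 763.250
Difference = 763.250 − 677.000 = 86.250 ms

86 ms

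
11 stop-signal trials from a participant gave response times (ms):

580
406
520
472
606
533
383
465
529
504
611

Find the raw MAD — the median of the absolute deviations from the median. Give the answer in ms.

Sorted: 383, 406, 465, 472, 504, 520, 529, 533, 580, 606, 611 → median = 520
|x − 520|: 60, 114, 0, 48, 86, 13, 137, 55, 9, 16, 91
Sorted deviations: 0, 9, 13, 16, 48, 55, 60, 86, 91, 114, 137 → MAD = 55

55 ms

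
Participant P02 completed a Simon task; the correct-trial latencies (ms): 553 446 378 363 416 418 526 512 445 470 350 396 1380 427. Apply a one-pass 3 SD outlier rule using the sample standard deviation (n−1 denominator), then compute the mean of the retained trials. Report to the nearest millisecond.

438 ms

n = 14, ΣRT = 7080, M = 505.714
Σ(x−M)² = 870490.86; s = √(870490.86/13) = 258.768
Cutoffs: 505.714 ± 3·258.768 → [-270.6, 1282.0]
Outside: 1380 → excluded.
Retained (n=13): Σ = 5700, mean = 5700/13 = 438.462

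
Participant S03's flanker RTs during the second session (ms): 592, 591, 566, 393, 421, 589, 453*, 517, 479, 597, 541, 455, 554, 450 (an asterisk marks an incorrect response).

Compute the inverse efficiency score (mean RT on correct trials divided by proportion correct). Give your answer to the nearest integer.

Correct trials (n=13): 592, 591, 566, 393, 421, 589, 517, 479, 597, 541, 455, 554, 450
Mean correct RT = 6745/13 = 518.8462 ms
Proportion correct = 13/14
IES = 518.8462 / (13/14) = 558.757 ms

559 ms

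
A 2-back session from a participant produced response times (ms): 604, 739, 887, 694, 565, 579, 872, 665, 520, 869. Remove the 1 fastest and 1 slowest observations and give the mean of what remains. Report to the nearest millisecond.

698 ms

Sorted: 520, 565, 579, 604, 665, 694, 739, 869, 872, 887
Drop lowest 1 (520) and highest 1 (887)
Remaining (n=8): Σ = 5587, mean = 5587/8 = 698.375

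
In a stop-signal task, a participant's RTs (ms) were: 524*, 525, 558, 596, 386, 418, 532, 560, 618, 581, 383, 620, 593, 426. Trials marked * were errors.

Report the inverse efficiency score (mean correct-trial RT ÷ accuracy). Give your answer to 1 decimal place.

Correct trials (n=13): 525, 558, 596, 386, 418, 532, 560, 618, 581, 383, 620, 593, 426
Mean correct RT = 6796/13 = 522.7692 ms
Proportion correct = 13/14
IES = 522.7692 / (13/14) = 562.982 ms

563.0 ms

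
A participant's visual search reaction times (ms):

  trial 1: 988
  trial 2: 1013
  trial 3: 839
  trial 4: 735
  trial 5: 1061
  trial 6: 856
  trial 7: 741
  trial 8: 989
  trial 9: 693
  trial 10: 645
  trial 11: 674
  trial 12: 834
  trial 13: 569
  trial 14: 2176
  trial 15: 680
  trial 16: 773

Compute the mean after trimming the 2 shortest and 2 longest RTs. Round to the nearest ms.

818 ms

Sorted: 569, 645, 674, 680, 693, 735, 741, 773, 834, 839, 856, 988, 989, 1013, 1061, 2176
Drop lowest 2 (569, 645) and highest 2 (1061, 2176)
Remaining (n=12): Σ = 9815, mean = 9815/12 = 817.917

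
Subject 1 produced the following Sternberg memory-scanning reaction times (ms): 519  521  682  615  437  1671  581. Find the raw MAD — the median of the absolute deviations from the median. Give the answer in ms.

Sorted: 437, 519, 521, 581, 615, 682, 1671 → median = 581
|x − 581|: 62, 60, 101, 34, 144, 1090, 0
Sorted deviations: 0, 34, 60, 62, 101, 144, 1090 → MAD = 62

62 ms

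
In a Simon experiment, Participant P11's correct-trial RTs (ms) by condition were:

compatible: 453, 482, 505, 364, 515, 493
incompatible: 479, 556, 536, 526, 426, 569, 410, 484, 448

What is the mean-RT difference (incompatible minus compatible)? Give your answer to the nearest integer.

24 ms

M(compatible) = 2812/6 = 468.667
M(incompatible) = 4434/9 = 492.667
Difference = 492.667 − 468.667 = 24.000 ms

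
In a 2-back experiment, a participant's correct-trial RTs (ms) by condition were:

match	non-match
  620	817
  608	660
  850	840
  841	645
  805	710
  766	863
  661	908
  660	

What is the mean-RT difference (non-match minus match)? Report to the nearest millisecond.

51 ms

M(match) = 5811/8 = 726.375
M(non-match) = 5443/7 = 777.571
Difference = 777.571 − 726.375 = 51.196 ms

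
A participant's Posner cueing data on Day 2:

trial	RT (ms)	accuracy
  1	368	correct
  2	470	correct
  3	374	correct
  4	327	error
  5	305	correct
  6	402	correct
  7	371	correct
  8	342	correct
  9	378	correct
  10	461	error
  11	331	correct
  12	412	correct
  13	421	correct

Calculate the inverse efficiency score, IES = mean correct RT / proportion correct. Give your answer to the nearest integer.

Correct trials (n=11): 368, 470, 374, 305, 402, 371, 342, 378, 331, 412, 421
Mean correct RT = 4174/11 = 379.4545 ms
Proportion correct = 11/13
IES = 379.4545 / (11/13) = 448.446 ms

448 ms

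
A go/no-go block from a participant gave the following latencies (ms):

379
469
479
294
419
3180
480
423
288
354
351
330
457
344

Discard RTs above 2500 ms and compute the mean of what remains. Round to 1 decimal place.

Excluded: 3180
Retained (n=13): Σ = 5067
Mean = 5067/13 = 389.7692

389.8 ms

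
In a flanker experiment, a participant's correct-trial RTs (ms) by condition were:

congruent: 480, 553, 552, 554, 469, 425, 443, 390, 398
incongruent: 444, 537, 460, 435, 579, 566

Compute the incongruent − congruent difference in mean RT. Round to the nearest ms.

M(congruent) = 4264/9 = 473.778
M(incongruent) = 3021/6 = 503.500
Difference = 503.500 − 473.778 = 29.722 ms

30 ms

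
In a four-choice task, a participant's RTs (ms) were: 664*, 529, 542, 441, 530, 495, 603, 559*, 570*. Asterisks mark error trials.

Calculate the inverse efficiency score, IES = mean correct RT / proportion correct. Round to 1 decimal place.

Correct trials (n=6): 529, 542, 441, 530, 495, 603
Mean correct RT = 3140/6 = 523.3333 ms
Proportion correct = 6/9
IES = 523.3333 / (6/9) = 785.000 ms

785.0 ms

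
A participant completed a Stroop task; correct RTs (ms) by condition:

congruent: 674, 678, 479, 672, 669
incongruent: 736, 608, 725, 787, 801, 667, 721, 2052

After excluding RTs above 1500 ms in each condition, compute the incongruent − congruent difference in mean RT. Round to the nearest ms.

86 ms

incongruent: exclude 2052
M(congruent) = 3172/5 = 634.400
M(incongruent) = 5045/7 = 720.714
Difference = 720.714 − 634.400 = 86.314 ms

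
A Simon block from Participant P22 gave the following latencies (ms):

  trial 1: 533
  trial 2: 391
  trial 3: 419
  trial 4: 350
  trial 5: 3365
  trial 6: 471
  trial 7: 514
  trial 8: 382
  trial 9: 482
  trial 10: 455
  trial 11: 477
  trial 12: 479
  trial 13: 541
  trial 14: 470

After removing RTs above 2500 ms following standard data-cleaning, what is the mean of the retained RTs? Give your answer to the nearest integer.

459 ms

Excluded: 3365
Retained (n=13): Σ = 5964
Mean = 5964/13 = 458.7692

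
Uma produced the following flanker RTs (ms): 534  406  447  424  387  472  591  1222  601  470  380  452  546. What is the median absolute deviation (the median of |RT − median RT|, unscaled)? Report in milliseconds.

Sorted: 380, 387, 406, 424, 447, 452, 470, 472, 534, 546, 591, 601, 1222 → median = 470
|x − 470|: 64, 64, 23, 46, 83, 2, 121, 752, 131, 0, 90, 18, 76
Sorted deviations: 0, 2, 18, 23, 46, 64, 64, 76, 83, 90, 121, 131, 752 → MAD = 64

64 ms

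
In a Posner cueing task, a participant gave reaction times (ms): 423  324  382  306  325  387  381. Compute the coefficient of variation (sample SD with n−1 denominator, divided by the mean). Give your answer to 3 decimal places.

0.119

n = 7, Σ = 2528, M = 361.1429
Σ(x−M)² = 11050.857; s = √(11050.857/6) = 42.9163
CV = 42.9163 / 361.1429 = 0.11883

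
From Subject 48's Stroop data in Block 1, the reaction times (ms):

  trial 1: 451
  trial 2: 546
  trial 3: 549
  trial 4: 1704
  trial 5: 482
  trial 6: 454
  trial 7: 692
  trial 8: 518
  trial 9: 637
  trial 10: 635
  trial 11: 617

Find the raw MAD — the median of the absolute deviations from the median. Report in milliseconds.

86 ms

Sorted: 451, 454, 482, 518, 546, 549, 617, 635, 637, 692, 1704 → median = 549
|x − 549|: 98, 3, 0, 1155, 67, 95, 143, 31, 88, 86, 68
Sorted deviations: 0, 3, 31, 67, 68, 86, 88, 95, 98, 143, 1155 → MAD = 86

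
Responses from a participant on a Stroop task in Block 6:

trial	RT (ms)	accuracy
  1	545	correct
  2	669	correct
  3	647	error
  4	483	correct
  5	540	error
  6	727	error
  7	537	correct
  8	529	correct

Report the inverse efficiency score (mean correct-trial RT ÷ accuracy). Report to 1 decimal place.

884.2 ms

Correct trials (n=5): 545, 669, 483, 537, 529
Mean correct RT = 2763/5 = 552.6000 ms
Proportion correct = 5/8
IES = 552.6000 / (5/8) = 884.160 ms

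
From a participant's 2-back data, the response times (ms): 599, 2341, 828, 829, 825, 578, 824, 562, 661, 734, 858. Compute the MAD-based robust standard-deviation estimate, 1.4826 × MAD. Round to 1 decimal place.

Sorted: 562, 578, 599, 661, 734, 824, 825, 828, 829, 858, 2341 → median = 824
|x − 824| sorted: 0, 1, 4, 5, 34, 90, 163, 225, 246, 262, 1517 → MAD = 90
Robust SD ≈ 1.4826 × 90 = 133.434

133.4 ms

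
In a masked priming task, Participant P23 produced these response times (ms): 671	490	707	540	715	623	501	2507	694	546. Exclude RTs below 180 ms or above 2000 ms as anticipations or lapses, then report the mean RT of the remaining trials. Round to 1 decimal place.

609.7 ms

Excluded: 2507
Retained (n=9): Σ = 5487
Mean = 5487/9 = 609.6667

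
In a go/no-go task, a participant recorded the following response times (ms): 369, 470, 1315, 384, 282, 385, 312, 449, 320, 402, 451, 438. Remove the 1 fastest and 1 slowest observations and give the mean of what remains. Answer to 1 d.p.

398.0 ms

Sorted: 282, 312, 320, 369, 384, 385, 402, 438, 449, 451, 470, 1315
Drop lowest 1 (282) and highest 1 (1315)
Remaining (n=10): Σ = 3980, mean = 3980/10 = 398.000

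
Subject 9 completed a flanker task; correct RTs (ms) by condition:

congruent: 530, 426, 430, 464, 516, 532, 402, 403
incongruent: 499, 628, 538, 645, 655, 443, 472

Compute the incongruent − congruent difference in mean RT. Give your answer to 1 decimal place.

91.4 ms

M(congruent) = 3703/8 = 462.875
M(incongruent) = 3880/7 = 554.286
Difference = 554.286 − 462.875 = 91.411 ms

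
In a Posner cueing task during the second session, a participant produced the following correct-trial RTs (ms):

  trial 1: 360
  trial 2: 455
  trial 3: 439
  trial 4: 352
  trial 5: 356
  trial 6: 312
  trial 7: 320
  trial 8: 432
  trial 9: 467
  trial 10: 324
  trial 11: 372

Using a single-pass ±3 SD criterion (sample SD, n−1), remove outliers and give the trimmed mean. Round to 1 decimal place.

380.8 ms

n = 11, ΣRT = 4189, M = 380.818
Σ(x−M)² = 32555.64; s = √(32555.64/10) = 57.058
Cutoffs: 380.818 ± 3·57.058 → [209.6, 552.0]
No RTs fall outside the cutoffs; all 11 retained. Mean = 4189/11 = 380.818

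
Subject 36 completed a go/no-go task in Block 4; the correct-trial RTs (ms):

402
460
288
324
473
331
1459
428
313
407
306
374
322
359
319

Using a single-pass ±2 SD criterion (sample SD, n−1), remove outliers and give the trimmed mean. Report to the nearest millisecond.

n = 15, ΣRT = 6565, M = 437.667
Σ(x−M)² = 1164453.33; s = √(1164453.33/14) = 288.401
Cutoffs: 437.667 ± 2·288.401 → [-139.1, 1014.5]
Outside: 1459 → excluded.
Retained (n=14): Σ = 5106, mean = 5106/14 = 364.714

365 ms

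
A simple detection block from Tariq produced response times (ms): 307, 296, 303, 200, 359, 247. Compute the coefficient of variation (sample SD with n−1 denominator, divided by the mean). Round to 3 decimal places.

0.192

n = 6, Σ = 1712, M = 285.3333
Σ(x−M)² = 15073.333; s = √(15073.333/5) = 54.9060
CV = 54.9060 / 285.3333 = 0.19243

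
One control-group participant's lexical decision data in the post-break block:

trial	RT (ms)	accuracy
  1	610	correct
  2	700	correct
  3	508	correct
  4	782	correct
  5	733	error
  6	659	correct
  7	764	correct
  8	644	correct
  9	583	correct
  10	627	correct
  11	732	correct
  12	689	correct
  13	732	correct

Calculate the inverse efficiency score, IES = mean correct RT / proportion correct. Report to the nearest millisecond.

Correct trials (n=12): 610, 700, 508, 782, 659, 764, 644, 583, 627, 732, 689, 732
Mean correct RT = 8030/12 = 669.1667 ms
Proportion correct = 12/13
IES = 669.1667 / (12/13) = 724.931 ms

725 ms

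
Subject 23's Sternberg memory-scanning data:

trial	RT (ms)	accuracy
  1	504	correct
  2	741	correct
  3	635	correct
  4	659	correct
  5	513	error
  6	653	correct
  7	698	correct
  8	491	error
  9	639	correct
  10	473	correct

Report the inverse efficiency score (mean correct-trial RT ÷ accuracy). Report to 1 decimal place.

Correct trials (n=8): 504, 741, 635, 659, 653, 698, 639, 473
Mean correct RT = 5002/8 = 625.2500 ms
Proportion correct = 8/10
IES = 625.2500 / (8/10) = 781.562 ms

781.6 ms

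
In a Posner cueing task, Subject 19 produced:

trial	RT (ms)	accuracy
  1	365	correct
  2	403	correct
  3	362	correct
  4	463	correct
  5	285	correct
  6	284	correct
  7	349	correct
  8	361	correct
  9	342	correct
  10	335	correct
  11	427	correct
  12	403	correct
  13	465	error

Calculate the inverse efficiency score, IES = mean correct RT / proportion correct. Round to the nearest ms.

Correct trials (n=12): 365, 403, 362, 463, 285, 284, 349, 361, 342, 335, 427, 403
Mean correct RT = 4379/12 = 364.9167 ms
Proportion correct = 12/13
IES = 364.9167 / (12/13) = 395.326 ms

395 ms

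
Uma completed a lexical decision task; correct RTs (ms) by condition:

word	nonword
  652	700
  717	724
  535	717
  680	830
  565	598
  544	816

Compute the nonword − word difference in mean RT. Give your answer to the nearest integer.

M(word) = 3693/6 = 615.500
M(nonword) = 4385/6 = 730.833
Difference = 730.833 − 615.500 = 115.333 ms

115 ms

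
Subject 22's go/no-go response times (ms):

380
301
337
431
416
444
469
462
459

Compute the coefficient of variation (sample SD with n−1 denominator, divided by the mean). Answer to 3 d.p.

n = 9, Σ = 3699, M = 411.0000
Σ(x−M)² = 28320.000; s = √(28320.000/8) = 59.4979
CV = 59.4979 / 411.0000 = 0.14476

0.145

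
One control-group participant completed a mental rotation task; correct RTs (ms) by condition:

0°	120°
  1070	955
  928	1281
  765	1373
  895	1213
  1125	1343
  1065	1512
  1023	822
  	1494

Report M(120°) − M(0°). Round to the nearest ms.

M(0°) = 6871/7 = 981.571
M(120°) = 9993/8 = 1249.125
Difference = 1249.125 − 981.571 = 267.554 ms

268 ms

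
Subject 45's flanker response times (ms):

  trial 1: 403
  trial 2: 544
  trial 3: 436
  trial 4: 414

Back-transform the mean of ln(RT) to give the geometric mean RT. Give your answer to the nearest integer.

446 ms

ln(RT): 5.9989, 6.2989, 6.0776, 6.0259
Mean ln(RT) = 24.4014/4 = 6.10035
Geometric mean = exp(6.10035) = 446.01 ms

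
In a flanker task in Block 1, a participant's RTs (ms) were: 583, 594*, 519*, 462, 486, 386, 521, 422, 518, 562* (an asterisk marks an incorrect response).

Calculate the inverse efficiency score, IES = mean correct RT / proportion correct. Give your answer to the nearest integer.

689 ms

Correct trials (n=7): 583, 462, 486, 386, 521, 422, 518
Mean correct RT = 3378/7 = 482.5714 ms
Proportion correct = 7/10
IES = 482.5714 / (7/10) = 689.388 ms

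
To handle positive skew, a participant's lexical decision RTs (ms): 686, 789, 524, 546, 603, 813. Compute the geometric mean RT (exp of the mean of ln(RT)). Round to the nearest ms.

ln(RT): 6.5309, 6.6708, 6.2615, 6.3026, 6.4019, 6.7007
Mean ln(RT) = 38.8684/6 = 6.47807
Geometric mean = exp(6.47807) = 650.71 ms

651 ms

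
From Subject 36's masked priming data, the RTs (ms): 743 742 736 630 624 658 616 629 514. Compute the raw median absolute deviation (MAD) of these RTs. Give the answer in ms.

Sorted: 514, 616, 624, 629, 630, 658, 736, 742, 743 → median = 630
|x − 630|: 113, 112, 106, 0, 6, 28, 14, 1, 116
Sorted deviations: 0, 1, 6, 14, 28, 106, 112, 113, 116 → MAD = 28

28 ms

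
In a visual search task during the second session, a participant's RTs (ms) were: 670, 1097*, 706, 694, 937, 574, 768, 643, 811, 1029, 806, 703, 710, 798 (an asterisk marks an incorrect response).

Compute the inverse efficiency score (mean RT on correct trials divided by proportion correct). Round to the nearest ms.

816 ms

Correct trials (n=13): 670, 706, 694, 937, 574, 768, 643, 811, 1029, 806, 703, 710, 798
Mean correct RT = 9849/13 = 757.6154 ms
Proportion correct = 13/14
IES = 757.6154 / (13/14) = 815.893 ms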